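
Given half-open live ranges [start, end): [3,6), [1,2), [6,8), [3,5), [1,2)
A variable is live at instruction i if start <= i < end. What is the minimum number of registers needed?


Live ranges:
  Var0: [3, 6)
  Var1: [1, 2)
  Var2: [6, 8)
  Var3: [3, 5)
  Var4: [1, 2)
Sweep-line events (position, delta, active):
  pos=1 start -> active=1
  pos=1 start -> active=2
  pos=2 end -> active=1
  pos=2 end -> active=0
  pos=3 start -> active=1
  pos=3 start -> active=2
  pos=5 end -> active=1
  pos=6 end -> active=0
  pos=6 start -> active=1
  pos=8 end -> active=0
Maximum simultaneous active: 2
Minimum registers needed: 2

2


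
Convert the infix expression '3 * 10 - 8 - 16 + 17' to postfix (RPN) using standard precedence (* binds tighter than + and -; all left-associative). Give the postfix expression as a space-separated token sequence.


Applying the shunting-yard algorithm:
  Operand 3 -> output
  Push '*' onto operator stack -> op-stack: [*]
  Operand 10 -> output
  See '-' (prec 1); top '*' (prec 2) >= it -> pop '*' to output
  Push '-' onto operator stack -> op-stack: [-]
  Operand 8 -> output
  See '-' (prec 1); top '-' (prec 1) >= it -> pop '-' to output
  Push '-' onto operator stack -> op-stack: [-]
  Operand 16 -> output
  See '+' (prec 1); top '-' (prec 1) >= it -> pop '-' to output
  Push '+' onto operator stack -> op-stack: [+]
  Operand 17 -> output
  End of input: pop '+' to output
Postfix result: 3 10 * 8 - 16 - 17 +

3 10 * 8 - 16 - 17 +


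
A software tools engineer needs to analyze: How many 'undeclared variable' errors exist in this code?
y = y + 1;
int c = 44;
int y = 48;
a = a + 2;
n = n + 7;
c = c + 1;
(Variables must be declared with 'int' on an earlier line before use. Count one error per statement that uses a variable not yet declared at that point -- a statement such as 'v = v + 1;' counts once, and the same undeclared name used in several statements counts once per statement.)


Scanning code line by line:
  Line 1: use 'y' -> ERROR (undeclared)
  Line 2: declare 'c' -> declared = ['c']
  Line 3: declare 'y' -> declared = ['c', 'y']
  Line 4: use 'a' -> ERROR (undeclared)
  Line 5: use 'n' -> ERROR (undeclared)
  Line 6: use 'c' -> OK (declared)
Total undeclared variable errors: 3

3


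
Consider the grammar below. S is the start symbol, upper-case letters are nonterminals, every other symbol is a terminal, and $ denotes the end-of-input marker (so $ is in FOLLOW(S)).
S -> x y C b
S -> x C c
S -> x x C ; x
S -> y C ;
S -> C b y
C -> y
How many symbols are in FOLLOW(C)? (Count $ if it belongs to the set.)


S is the start symbol and does not occur in any rule body, so FOLLOW(S) = {$}.
Examining every occurrence of C in a rule body:
  S -> x y C b : C is followed by terminal 'b' -> add 'b'
  S -> x C c : C is followed by terminal 'c' -> add 'c'
  S -> x x C ; x : C is followed by terminal ';' -> add ';'
  S -> y C ; : C is followed by terminal ';' -> add ';' (already in the set)
  S -> C b y : C is followed by terminal 'b' -> add 'b' (already in the set)
  C -> y : C does not occur in the body -> contributes nothing
FOLLOW(C) = {;, b, c}
Count: 3

3


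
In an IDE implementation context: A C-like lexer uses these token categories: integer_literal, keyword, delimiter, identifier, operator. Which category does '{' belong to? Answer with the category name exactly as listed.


Token: '{'
Checking categories:
  identifier: no
  integer_literal: no
  operator: no
  keyword: no
  delimiter: YES
Category: delimiter

delimiter


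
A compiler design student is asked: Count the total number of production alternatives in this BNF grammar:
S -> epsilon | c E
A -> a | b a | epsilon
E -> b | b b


Counting alternatives per rule:
  S: 2 alternative(s)
  A: 3 alternative(s)
  E: 2 alternative(s)
Sum: 2 + 3 + 2 = 7

7


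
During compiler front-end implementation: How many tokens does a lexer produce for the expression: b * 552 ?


Scanning 'b * 552'
Token 1: 'b' -> identifier
Token 2: '*' -> operator
Token 3: '552' -> integer_literal
Total tokens: 3

3


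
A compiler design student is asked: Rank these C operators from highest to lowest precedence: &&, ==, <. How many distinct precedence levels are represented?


Looking up precedence for each operator:
  && -> precedence 2
  == -> precedence 3
  < -> precedence 4
Sorted highest to lowest: <, ==, &&
Distinct precedence values: [4, 3, 2]
Number of distinct levels: 3

3


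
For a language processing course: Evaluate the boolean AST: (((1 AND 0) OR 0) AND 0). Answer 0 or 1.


Step 1: Evaluate inner node
  1 AND 0 = 0
Step 2: Evaluate next node
  0 OR 0 = 0
Step 3: Evaluate root node
  0 AND 0 = 0

0


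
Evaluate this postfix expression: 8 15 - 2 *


Processing tokens left to right:
Push 8, Push 15
Pop 8 and 15, compute 8 - 15 = -7, push -7
Push 2
Pop -7 and 2, compute -7 * 2 = -14, push -14
Stack result: -14

-14


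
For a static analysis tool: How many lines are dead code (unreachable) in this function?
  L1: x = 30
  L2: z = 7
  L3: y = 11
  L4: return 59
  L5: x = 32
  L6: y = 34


Analyzing control flow:
  L1: reachable (before return)
  L2: reachable (before return)
  L3: reachable (before return)
  L4: reachable (return statement)
  L5: DEAD (after return at L4)
  L6: DEAD (after return at L4)
Return at L4, total lines = 6
Dead lines: L5 through L6
Count: 2

2


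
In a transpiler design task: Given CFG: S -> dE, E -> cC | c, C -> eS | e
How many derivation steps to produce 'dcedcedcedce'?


Grammar: S -> dE, E -> cC | c, C -> eS | e
Deriving 'dcedcedcedce':
Step 1: S -> dE => dE
Step 2: E -> cC => dcC
Step 3: C -> eS => dceS
Step 4: S -> dE => dcedE
Step 5: E -> cC => dcedcC
Step 6: C -> eS => dcedceS
Step 7: S -> dE => dcedcedE
Step 8: E -> cC => dcedcedcC
Step 9: C -> eS => dcedcedceS
Step 10: S -> dE => dcedcedcedE
Step 11: E -> cC => dcedcedcedcC
Step 12: C -> e => dcedcedcedce
Total derivation steps: 12

12


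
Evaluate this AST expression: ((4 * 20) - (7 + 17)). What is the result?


Expression: ((4 * 20) - (7 + 17))
Evaluating step by step:
  4 * 20 = 80
  7 + 17 = 24
  80 - 24 = 56
Result: 56

56


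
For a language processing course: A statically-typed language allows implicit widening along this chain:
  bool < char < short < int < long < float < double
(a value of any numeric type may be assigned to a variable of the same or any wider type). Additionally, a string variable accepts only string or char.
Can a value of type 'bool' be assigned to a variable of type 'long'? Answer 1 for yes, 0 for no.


Target variable type: long
Source value type: bool
Numeric ranks: bool=0, long=4
Widening allowed iff rank(source) <= rank(target): 0 <= 4? Yes
Result: 1

1


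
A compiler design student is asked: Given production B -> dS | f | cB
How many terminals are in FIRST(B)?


Production: B -> dS | f | cB
Examining each alternative for leading terminals:
  B -> dS : first terminal = 'd'
  B -> f : first terminal = 'f'
  B -> cB : first terminal = 'c'
FIRST(B) = {c, d, f}
Count: 3

3


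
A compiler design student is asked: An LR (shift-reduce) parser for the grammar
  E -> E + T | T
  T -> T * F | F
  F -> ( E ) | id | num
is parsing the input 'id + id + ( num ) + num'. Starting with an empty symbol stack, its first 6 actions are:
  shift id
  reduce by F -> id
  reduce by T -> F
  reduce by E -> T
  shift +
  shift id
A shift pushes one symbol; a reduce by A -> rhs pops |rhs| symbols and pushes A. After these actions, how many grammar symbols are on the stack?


Tracking the symbol stack through each action:
  Action 1: shift 'id' : push -> stack = [id] (size 1)
  Action 2: reduce by F -> id : pop 1, push F -> stack = [F] (size 1)
  Action 3: reduce by T -> F : pop 1, push T -> stack = [T] (size 1)
  Action 4: reduce by E -> T : pop 1, push E -> stack = [E] (size 1)
  Action 5: shift '+' : push -> stack = [E, +] (size 2)
  Action 6: shift 'id' : push -> stack = [E, +, id] (size 3)
Final stack size: 3

3


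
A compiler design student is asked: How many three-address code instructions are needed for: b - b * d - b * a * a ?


Expression: b - b * d - b * a * a
Generating three-address code (respecting * over +/- precedence):
  Instruction 1: t1 = b * d
  Instruction 2: t2 = b * a
  Instruction 3: t3 = t2 * a
  Instruction 4: t4 = b - t1
  Instruction 5: t5 = t4 - t3
Total instructions: 5

5


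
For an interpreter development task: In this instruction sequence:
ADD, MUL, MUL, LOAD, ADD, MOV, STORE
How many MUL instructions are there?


Scanning instruction sequence for MUL:
  Position 1: ADD
  Position 2: MUL <- MATCH
  Position 3: MUL <- MATCH
  Position 4: LOAD
  Position 5: ADD
  Position 6: MOV
  Position 7: STORE
Matches at positions: [2, 3]
Total MUL count: 2

2


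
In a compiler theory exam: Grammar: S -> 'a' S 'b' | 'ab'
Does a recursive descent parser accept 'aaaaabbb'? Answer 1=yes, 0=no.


Grammar accepts strings of the form a^n b^n (n >= 1)
Word: 'aaaaabbb'
Counting: 5 a's and 3 b's
Check: 5 == 3? No
Mismatch: a-count != b-count
Rejected

0


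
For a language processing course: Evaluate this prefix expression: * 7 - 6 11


Parsing prefix expression: * 7 - 6 11
Step 1: Innermost operation '- 6 11'
  6 - 11 = -5
Step 2: Outer operation '* 7 [-5]'
  7 * -5 = -35

-35


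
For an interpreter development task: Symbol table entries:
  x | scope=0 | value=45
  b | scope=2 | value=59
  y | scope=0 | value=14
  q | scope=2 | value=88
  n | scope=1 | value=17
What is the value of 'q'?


Searching symbol table for 'q':
  x | scope=0 | value=45
  b | scope=2 | value=59
  y | scope=0 | value=14
  q | scope=2 | value=88 <- MATCH
  n | scope=1 | value=17
Found 'q' at scope 2 with value 88

88


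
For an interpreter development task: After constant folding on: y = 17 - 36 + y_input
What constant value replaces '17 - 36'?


Identifying constant sub-expression:
  Original: y = 17 - 36 + y_input
  17 and 36 are both compile-time constants
  Evaluating: 17 - 36 = -19
  After folding: y = -19 + y_input

-19


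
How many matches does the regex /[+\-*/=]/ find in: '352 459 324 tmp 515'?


Pattern: /[+\-*/=]/ (operators)
Input: '352 459 324 tmp 515'
Scanning for matches:
Total matches: 0

0


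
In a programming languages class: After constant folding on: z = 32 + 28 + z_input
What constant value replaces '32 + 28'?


Identifying constant sub-expression:
  Original: z = 32 + 28 + z_input
  32 and 28 are both compile-time constants
  Evaluating: 32 + 28 = 60
  After folding: z = 60 + z_input

60


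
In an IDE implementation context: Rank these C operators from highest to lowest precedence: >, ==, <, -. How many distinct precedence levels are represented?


Looking up precedence for each operator:
  > -> precedence 4
  == -> precedence 3
  < -> precedence 4
  - -> precedence 5
Sorted highest to lowest: -, >, <, ==
Distinct precedence values: [5, 4, 3]
Number of distinct levels: 3

3


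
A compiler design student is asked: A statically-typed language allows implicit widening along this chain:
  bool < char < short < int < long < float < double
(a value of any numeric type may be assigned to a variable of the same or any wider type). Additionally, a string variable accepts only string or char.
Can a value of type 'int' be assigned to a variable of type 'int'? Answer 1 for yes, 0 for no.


Target variable type: int
Source value type: int
Numeric ranks: int=3, int=3
Widening allowed iff rank(source) <= rank(target): 3 <= 3? Yes
Result: 1

1


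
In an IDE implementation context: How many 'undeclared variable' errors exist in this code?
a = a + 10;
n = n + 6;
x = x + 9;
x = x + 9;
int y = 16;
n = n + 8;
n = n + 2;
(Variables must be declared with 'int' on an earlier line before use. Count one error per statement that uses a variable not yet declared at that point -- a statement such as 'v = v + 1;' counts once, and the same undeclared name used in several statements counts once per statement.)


Scanning code line by line:
  Line 1: use 'a' -> ERROR (undeclared)
  Line 2: use 'n' -> ERROR (undeclared)
  Line 3: use 'x' -> ERROR (undeclared)
  Line 4: use 'x' -> ERROR (undeclared)
  Line 5: declare 'y' -> declared = ['y']
  Line 6: use 'n' -> ERROR (undeclared)
  Line 7: use 'n' -> ERROR (undeclared)
Total undeclared variable errors: 6

6


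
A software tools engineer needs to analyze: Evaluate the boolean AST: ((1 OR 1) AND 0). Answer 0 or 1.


Step 1: Evaluate inner node
  1 OR 1 = 1
Step 2: Evaluate root node
  1 AND 0 = 0

0


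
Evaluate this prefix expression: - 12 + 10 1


Parsing prefix expression: - 12 + 10 1
Step 1: Innermost operation '+ 10 1'
  10 + 1 = 11
Step 2: Outer operation '- 12 [11]'
  12 - 11 = 1

1


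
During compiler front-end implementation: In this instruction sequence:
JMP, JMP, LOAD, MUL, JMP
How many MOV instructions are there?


Scanning instruction sequence for MOV:
  Position 1: JMP
  Position 2: JMP
  Position 3: LOAD
  Position 4: MUL
  Position 5: JMP
Matches at positions: []
Total MOV count: 0

0


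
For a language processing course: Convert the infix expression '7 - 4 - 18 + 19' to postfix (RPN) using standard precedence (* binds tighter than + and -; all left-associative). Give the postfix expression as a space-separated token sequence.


Applying the shunting-yard algorithm:
  Operand 7 -> output
  Push '-' onto operator stack -> op-stack: [-]
  Operand 4 -> output
  See '-' (prec 1); top '-' (prec 1) >= it -> pop '-' to output
  Push '-' onto operator stack -> op-stack: [-]
  Operand 18 -> output
  See '+' (prec 1); top '-' (prec 1) >= it -> pop '-' to output
  Push '+' onto operator stack -> op-stack: [+]
  Operand 19 -> output
  End of input: pop '+' to output
Postfix result: 7 4 - 18 - 19 +

7 4 - 18 - 19 +


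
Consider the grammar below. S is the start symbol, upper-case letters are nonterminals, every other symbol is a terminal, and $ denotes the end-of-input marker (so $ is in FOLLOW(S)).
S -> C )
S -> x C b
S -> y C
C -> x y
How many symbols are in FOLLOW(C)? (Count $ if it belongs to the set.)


S is the start symbol and does not occur in any rule body, so FOLLOW(S) = {$}.
Examining every occurrence of C in a rule body:
  S -> C ) : C is followed by terminal ')' -> add ')'
  S -> x C b : C is followed by terminal 'b' -> add 'b'
  S -> y C : C is at the right end -> add FOLLOW(S) = {$}
  C -> x y : C does not occur in the body -> contributes nothing
FOLLOW(C) = {), b, $}
Count: 3

3


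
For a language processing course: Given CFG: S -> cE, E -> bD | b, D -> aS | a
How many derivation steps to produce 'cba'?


Grammar: S -> cE, E -> bD | b, D -> aS | a
Deriving 'cba':
Step 1: S -> cE => cE
Step 2: E -> bD => cbD
Step 3: D -> a => cba
Total derivation steps: 3

3


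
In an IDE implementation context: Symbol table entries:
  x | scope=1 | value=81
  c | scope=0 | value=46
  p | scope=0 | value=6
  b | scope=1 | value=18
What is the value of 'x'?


Searching symbol table for 'x':
  x | scope=1 | value=81 <- MATCH
  c | scope=0 | value=46
  p | scope=0 | value=6
  b | scope=1 | value=18
Found 'x' at scope 1 with value 81

81


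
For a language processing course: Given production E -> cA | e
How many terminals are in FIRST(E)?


Production: E -> cA | e
Examining each alternative for leading terminals:
  E -> cA : first terminal = 'c'
  E -> e : first terminal = 'e'
FIRST(E) = {c, e}
Count: 2

2


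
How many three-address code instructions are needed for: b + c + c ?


Expression: b + c + c
Generating three-address code (respecting * over +/- precedence):
  Instruction 1: t1 = b + c
  Instruction 2: t2 = t1 + c
Total instructions: 2

2


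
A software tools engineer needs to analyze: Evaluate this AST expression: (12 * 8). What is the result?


Expression: (12 * 8)
Evaluating step by step:
  12 * 8 = 96
Result: 96

96


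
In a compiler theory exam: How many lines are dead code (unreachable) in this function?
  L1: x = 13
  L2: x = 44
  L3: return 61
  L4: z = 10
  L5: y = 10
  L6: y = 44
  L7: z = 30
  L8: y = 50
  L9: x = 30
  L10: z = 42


Analyzing control flow:
  L1: reachable (before return)
  L2: reachable (before return)
  L3: reachable (return statement)
  L4: DEAD (after return at L3)
  L5: DEAD (after return at L3)
  L6: DEAD (after return at L3)
  L7: DEAD (after return at L3)
  L8: DEAD (after return at L3)
  L9: DEAD (after return at L3)
  L10: DEAD (after return at L3)
Return at L3, total lines = 10
Dead lines: L4 through L10
Count: 7

7


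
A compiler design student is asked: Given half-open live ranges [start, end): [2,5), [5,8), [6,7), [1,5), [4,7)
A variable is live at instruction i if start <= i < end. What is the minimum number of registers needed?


Live ranges:
  Var0: [2, 5)
  Var1: [5, 8)
  Var2: [6, 7)
  Var3: [1, 5)
  Var4: [4, 7)
Sweep-line events (position, delta, active):
  pos=1 start -> active=1
  pos=2 start -> active=2
  pos=4 start -> active=3
  pos=5 end -> active=2
  pos=5 end -> active=1
  pos=5 start -> active=2
  pos=6 start -> active=3
  pos=7 end -> active=2
  pos=7 end -> active=1
  pos=8 end -> active=0
Maximum simultaneous active: 3
Minimum registers needed: 3

3


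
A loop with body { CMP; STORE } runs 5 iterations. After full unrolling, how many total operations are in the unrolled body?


Loop body operations: CMP, STORE (2 ops per iteration)
Unrolling 5 iterations:
  Iteration 1: CMP, STORE (2 ops)
  Iteration 2: CMP, STORE (2 ops)
  Iteration 3: CMP, STORE (2 ops)
  Iteration 4: CMP, STORE (2 ops)
  Iteration 5: CMP, STORE (2 ops)
Total: 5 iterations * 2 ops/iter = 10 operations

10


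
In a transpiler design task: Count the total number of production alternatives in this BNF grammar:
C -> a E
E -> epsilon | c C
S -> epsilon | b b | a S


Counting alternatives per rule:
  C: 1 alternative(s)
  E: 2 alternative(s)
  S: 3 alternative(s)
Sum: 1 + 2 + 3 = 6

6


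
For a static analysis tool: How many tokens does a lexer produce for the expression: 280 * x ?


Scanning '280 * x'
Token 1: '280' -> integer_literal
Token 2: '*' -> operator
Token 3: 'x' -> identifier
Total tokens: 3

3


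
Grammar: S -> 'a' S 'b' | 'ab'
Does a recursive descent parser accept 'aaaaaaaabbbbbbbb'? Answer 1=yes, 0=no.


Grammar accepts strings of the form a^n b^n (n >= 1)
Word: 'aaaaaaaabbbbbbbb'
Counting: 8 a's and 8 b's
Check: 8 == 8? Yes
Derivation (S -> aSb applied 7 time(s), then S -> ab): S => aSb => aaSbb => aaaSbbb => aaaaSbbbb => aaaaaSbbbbb => aaaaaaSbbbbbb => aaaaaaaSbbbbbbb => aaaaaaaabbbbbbbb
Accepted

1


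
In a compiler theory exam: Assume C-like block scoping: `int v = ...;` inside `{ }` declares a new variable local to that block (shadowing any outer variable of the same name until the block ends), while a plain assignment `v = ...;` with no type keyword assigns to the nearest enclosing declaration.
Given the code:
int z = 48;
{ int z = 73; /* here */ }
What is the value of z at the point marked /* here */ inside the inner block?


Analyzing scoping rules:
Outer scope: declares z = 48
Inner block: 'int z = 73;' declares a NEW z that shadows the outer one
Inside the block the inner declaration is in scope -> 73
Result: 73

73


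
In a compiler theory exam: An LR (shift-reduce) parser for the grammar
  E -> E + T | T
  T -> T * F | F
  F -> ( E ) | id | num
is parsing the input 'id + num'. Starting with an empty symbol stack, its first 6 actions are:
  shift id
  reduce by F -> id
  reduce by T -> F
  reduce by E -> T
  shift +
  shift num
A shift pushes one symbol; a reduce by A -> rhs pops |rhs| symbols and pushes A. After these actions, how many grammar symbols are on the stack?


Tracking the symbol stack through each action:
  Action 1: shift 'id' : push -> stack = [id] (size 1)
  Action 2: reduce by F -> id : pop 1, push F -> stack = [F] (size 1)
  Action 3: reduce by T -> F : pop 1, push T -> stack = [T] (size 1)
  Action 4: reduce by E -> T : pop 1, push E -> stack = [E] (size 1)
  Action 5: shift '+' : push -> stack = [E, +] (size 2)
  Action 6: shift 'num' : push -> stack = [E, +, num] (size 3)
Final stack size: 3

3


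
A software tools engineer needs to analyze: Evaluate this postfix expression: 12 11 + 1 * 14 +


Processing tokens left to right:
Push 12, Push 11
Pop 12 and 11, compute 12 + 11 = 23, push 23
Push 1
Pop 23 and 1, compute 23 * 1 = 23, push 23
Push 14
Pop 23 and 14, compute 23 + 14 = 37, push 37
Stack result: 37

37


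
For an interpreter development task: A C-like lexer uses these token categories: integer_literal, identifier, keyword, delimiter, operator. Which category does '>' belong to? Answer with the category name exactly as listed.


Token: '>'
Checking categories:
  identifier: no
  integer_literal: no
  operator: YES
  keyword: no
  delimiter: no
Category: operator

operator


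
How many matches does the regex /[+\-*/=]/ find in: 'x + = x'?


Pattern: /[+\-*/=]/ (operators)
Input: 'x + = x'
Scanning for matches:
  Match 1: '+'
  Match 2: '='
Total matches: 2

2


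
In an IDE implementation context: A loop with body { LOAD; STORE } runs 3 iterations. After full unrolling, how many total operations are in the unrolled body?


Loop body operations: LOAD, STORE (2 ops per iteration)
Unrolling 3 iterations:
  Iteration 1: LOAD, STORE (2 ops)
  Iteration 2: LOAD, STORE (2 ops)
  Iteration 3: LOAD, STORE (2 ops)
Total: 3 iterations * 2 ops/iter = 6 operations

6


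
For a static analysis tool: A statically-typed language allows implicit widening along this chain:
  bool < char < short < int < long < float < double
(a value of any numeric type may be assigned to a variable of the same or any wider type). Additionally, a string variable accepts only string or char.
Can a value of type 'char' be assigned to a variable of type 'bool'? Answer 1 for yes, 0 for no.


Target variable type: bool
Source value type: char
Numeric ranks: char=1, bool=0
Widening allowed iff rank(source) <= rank(target): 1 <= 0? No
Result: 0

0


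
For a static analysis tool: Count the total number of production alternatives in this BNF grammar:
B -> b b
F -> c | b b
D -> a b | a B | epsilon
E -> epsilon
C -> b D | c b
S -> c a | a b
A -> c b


Counting alternatives per rule:
  B: 1 alternative(s)
  F: 2 alternative(s)
  D: 3 alternative(s)
  E: 1 alternative(s)
  C: 2 alternative(s)
  S: 2 alternative(s)
  A: 1 alternative(s)
Sum: 1 + 2 + 3 + 1 + 2 + 2 + 1 = 12

12


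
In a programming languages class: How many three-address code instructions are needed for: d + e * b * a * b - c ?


Expression: d + e * b * a * b - c
Generating three-address code (respecting * over +/- precedence):
  Instruction 1: t1 = e * b
  Instruction 2: t2 = t1 * a
  Instruction 3: t3 = t2 * b
  Instruction 4: t4 = d + t3
  Instruction 5: t5 = t4 - c
Total instructions: 5

5


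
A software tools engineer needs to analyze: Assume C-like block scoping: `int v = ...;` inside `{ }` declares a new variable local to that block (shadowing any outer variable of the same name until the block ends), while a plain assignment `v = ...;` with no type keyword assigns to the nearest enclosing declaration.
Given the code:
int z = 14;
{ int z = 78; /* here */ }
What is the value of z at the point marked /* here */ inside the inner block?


Analyzing scoping rules:
Outer scope: declares z = 14
Inner block: 'int z = 78;' declares a NEW z that shadows the outer one
Inside the block the inner declaration is in scope -> 78
Result: 78

78


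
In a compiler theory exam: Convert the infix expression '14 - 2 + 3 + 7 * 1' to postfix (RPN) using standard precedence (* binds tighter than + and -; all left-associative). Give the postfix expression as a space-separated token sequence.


Applying the shunting-yard algorithm:
  Operand 14 -> output
  Push '-' onto operator stack -> op-stack: [-]
  Operand 2 -> output
  See '+' (prec 1); top '-' (prec 1) >= it -> pop '-' to output
  Push '+' onto operator stack -> op-stack: [+]
  Operand 3 -> output
  See '+' (prec 1); top '+' (prec 1) >= it -> pop '+' to output
  Push '+' onto operator stack -> op-stack: [+]
  Operand 7 -> output
  Push '*' onto operator stack -> op-stack: [+, *]
  Operand 1 -> output
  End of input: pop '*' to output
  End of input: pop '+' to output
Postfix result: 14 2 - 3 + 7 1 * +

14 2 - 3 + 7 1 * +


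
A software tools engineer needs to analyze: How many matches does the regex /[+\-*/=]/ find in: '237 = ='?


Pattern: /[+\-*/=]/ (operators)
Input: '237 = ='
Scanning for matches:
  Match 1: '='
  Match 2: '='
Total matches: 2

2


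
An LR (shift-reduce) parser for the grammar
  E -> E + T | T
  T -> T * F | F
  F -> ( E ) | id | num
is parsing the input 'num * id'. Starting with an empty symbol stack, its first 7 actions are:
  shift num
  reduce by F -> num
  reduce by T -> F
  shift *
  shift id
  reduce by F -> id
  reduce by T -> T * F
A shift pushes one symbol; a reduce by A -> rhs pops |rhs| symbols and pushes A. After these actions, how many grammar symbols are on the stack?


Tracking the symbol stack through each action:
  Action 1: shift 'num' : push -> stack = [num] (size 1)
  Action 2: reduce by F -> num : pop 1, push F -> stack = [F] (size 1)
  Action 3: reduce by T -> F : pop 1, push T -> stack = [T] (size 1)
  Action 4: shift '*' : push -> stack = [T, *] (size 2)
  Action 5: shift 'id' : push -> stack = [T, *, id] (size 3)
  Action 6: reduce by F -> id : pop 1, push F -> stack = [T, *, F] (size 3)
  Action 7: reduce by T -> T * F : pop 3, push T -> stack = [T] (size 1)
Final stack size: 1

1


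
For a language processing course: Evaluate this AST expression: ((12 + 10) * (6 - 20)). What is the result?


Expression: ((12 + 10) * (6 - 20))
Evaluating step by step:
  12 + 10 = 22
  6 - 20 = -14
  22 * -14 = -308
Result: -308

-308


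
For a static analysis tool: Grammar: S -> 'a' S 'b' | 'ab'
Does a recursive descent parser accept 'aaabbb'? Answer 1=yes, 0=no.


Grammar accepts strings of the form a^n b^n (n >= 1)
Word: 'aaabbb'
Counting: 3 a's and 3 b's
Check: 3 == 3? Yes
Derivation (S -> aSb applied 2 time(s), then S -> ab): S => aSb => aaSbb => aaabbb
Accepted

1


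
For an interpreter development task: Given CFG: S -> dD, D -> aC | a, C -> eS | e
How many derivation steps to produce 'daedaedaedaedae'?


Grammar: S -> dD, D -> aC | a, C -> eS | e
Deriving 'daedaedaedaedae':
Step 1: S -> dD => dD
Step 2: D -> aC => daC
Step 3: C -> eS => daeS
Step 4: S -> dD => daedD
Step 5: D -> aC => daedaC
Step 6: C -> eS => daedaeS
Step 7: S -> dD => daedaedD
Step 8: D -> aC => daedaedaC
Step 9: C -> eS => daedaedaeS
Step 10: S -> dD => daedaedaedD
Step 11: D -> aC => daedaedaedaC
Step 12: C -> eS => daedaedaedaeS
Step 13: S -> dD => daedaedaedaedD
Step 14: D -> aC => daedaedaedaedaC
Step 15: C -> e => daedaedaedaedae
Total derivation steps: 15

15


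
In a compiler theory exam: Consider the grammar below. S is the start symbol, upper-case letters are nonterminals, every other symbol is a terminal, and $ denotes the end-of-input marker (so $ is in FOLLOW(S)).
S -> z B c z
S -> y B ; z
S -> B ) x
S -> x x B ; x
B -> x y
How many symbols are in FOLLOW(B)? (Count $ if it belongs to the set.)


S is the start symbol and does not occur in any rule body, so FOLLOW(S) = {$}.
Examining every occurrence of B in a rule body:
  S -> z B c z : B is followed by terminal 'c' -> add 'c'
  S -> y B ; z : B is followed by terminal ';' -> add ';'
  S -> B ) x : B is followed by terminal ')' -> add ')'
  S -> x x B ; x : B is followed by terminal ';' -> add ';' (already in the set)
  B -> x y : B does not occur in the body -> contributes nothing
FOLLOW(B) = {), ;, c}
Count: 3

3


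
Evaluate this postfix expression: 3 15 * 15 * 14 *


Processing tokens left to right:
Push 3, Push 15
Pop 3 and 15, compute 3 * 15 = 45, push 45
Push 15
Pop 45 and 15, compute 45 * 15 = 675, push 675
Push 14
Pop 675 and 14, compute 675 * 14 = 9450, push 9450
Stack result: 9450

9450


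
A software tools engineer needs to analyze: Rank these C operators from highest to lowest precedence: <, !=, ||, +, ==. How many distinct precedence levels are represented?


Looking up precedence for each operator:
  < -> precedence 4
  != -> precedence 3
  || -> precedence 1
  + -> precedence 5
  == -> precedence 3
Sorted highest to lowest: +, <, !=, ==, ||
Distinct precedence values: [5, 4, 3, 1]
Number of distinct levels: 4

4


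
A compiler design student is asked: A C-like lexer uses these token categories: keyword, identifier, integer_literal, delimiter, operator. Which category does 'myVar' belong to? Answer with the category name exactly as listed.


Token: 'myVar'
Checking categories:
  identifier: YES
  integer_literal: no
  operator: no
  keyword: no
  delimiter: no
Category: identifier

identifier


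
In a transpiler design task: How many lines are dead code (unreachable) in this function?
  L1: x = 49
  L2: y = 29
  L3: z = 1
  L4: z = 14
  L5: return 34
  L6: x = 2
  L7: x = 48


Analyzing control flow:
  L1: reachable (before return)
  L2: reachable (before return)
  L3: reachable (before return)
  L4: reachable (before return)
  L5: reachable (return statement)
  L6: DEAD (after return at L5)
  L7: DEAD (after return at L5)
Return at L5, total lines = 7
Dead lines: L6 through L7
Count: 2

2


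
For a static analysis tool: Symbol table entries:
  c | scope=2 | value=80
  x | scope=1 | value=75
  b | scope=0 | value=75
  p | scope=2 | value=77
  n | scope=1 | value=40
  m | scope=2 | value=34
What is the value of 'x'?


Searching symbol table for 'x':
  c | scope=2 | value=80
  x | scope=1 | value=75 <- MATCH
  b | scope=0 | value=75
  p | scope=2 | value=77
  n | scope=1 | value=40
  m | scope=2 | value=34
Found 'x' at scope 1 with value 75

75


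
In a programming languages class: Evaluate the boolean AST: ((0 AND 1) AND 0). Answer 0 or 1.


Step 1: Evaluate inner node
  0 AND 1 = 0
Step 2: Evaluate root node
  0 AND 0 = 0

0


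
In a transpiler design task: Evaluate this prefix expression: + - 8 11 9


Parsing prefix expression: + - 8 11 9
Step 1: Innermost operation '- 8 11'
  8 - 11 = -3
Step 2: Outer operation '+ [-3] 9'
  -3 + 9 = 6

6


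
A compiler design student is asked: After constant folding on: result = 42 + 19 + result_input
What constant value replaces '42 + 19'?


Identifying constant sub-expression:
  Original: result = 42 + 19 + result_input
  42 and 19 are both compile-time constants
  Evaluating: 42 + 19 = 61
  After folding: result = 61 + result_input

61


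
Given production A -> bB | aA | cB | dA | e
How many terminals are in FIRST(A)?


Production: A -> bB | aA | cB | dA | e
Examining each alternative for leading terminals:
  A -> bB : first terminal = 'b'
  A -> aA : first terminal = 'a'
  A -> cB : first terminal = 'c'
  A -> dA : first terminal = 'd'
  A -> e : first terminal = 'e'
FIRST(A) = {a, b, c, d, e}
Count: 5

5


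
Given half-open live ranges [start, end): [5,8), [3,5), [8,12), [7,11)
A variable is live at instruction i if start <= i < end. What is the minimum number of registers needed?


Live ranges:
  Var0: [5, 8)
  Var1: [3, 5)
  Var2: [8, 12)
  Var3: [7, 11)
Sweep-line events (position, delta, active):
  pos=3 start -> active=1
  pos=5 end -> active=0
  pos=5 start -> active=1
  pos=7 start -> active=2
  pos=8 end -> active=1
  pos=8 start -> active=2
  pos=11 end -> active=1
  pos=12 end -> active=0
Maximum simultaneous active: 2
Minimum registers needed: 2

2


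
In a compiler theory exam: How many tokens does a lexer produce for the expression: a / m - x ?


Scanning 'a / m - x'
Token 1: 'a' -> identifier
Token 2: '/' -> operator
Token 3: 'm' -> identifier
Token 4: '-' -> operator
Token 5: 'x' -> identifier
Total tokens: 5

5


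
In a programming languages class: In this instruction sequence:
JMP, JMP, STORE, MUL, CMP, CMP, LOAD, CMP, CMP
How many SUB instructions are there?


Scanning instruction sequence for SUB:
  Position 1: JMP
  Position 2: JMP
  Position 3: STORE
  Position 4: MUL
  Position 5: CMP
  Position 6: CMP
  Position 7: LOAD
  Position 8: CMP
  Position 9: CMP
Matches at positions: []
Total SUB count: 0

0


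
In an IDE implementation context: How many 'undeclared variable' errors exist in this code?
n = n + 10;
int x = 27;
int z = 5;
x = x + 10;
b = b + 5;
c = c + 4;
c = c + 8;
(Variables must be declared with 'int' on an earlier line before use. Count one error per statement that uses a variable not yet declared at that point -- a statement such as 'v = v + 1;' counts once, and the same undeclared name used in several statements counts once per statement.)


Scanning code line by line:
  Line 1: use 'n' -> ERROR (undeclared)
  Line 2: declare 'x' -> declared = ['x']
  Line 3: declare 'z' -> declared = ['x', 'z']
  Line 4: use 'x' -> OK (declared)
  Line 5: use 'b' -> ERROR (undeclared)
  Line 6: use 'c' -> ERROR (undeclared)
  Line 7: use 'c' -> ERROR (undeclared)
Total undeclared variable errors: 4

4


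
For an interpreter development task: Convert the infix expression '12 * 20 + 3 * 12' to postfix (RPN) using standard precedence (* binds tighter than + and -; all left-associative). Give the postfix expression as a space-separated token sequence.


Applying the shunting-yard algorithm:
  Operand 12 -> output
  Push '*' onto operator stack -> op-stack: [*]
  Operand 20 -> output
  See '+' (prec 1); top '*' (prec 2) >= it -> pop '*' to output
  Push '+' onto operator stack -> op-stack: [+]
  Operand 3 -> output
  Push '*' onto operator stack -> op-stack: [+, *]
  Operand 12 -> output
  End of input: pop '*' to output
  End of input: pop '+' to output
Postfix result: 12 20 * 3 12 * +

12 20 * 3 12 * +


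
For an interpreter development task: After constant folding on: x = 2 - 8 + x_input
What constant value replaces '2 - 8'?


Identifying constant sub-expression:
  Original: x = 2 - 8 + x_input
  2 and 8 are both compile-time constants
  Evaluating: 2 - 8 = -6
  After folding: x = -6 + x_input

-6


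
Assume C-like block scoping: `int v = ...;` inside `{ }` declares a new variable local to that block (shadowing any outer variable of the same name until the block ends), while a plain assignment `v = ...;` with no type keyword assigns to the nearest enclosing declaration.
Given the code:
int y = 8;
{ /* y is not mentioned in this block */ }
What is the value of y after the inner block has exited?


Analyzing scoping rules:
Outer scope: declares y = 8
Inner block: y is neither redeclared nor assigned -> unchanged
After the block -> 8
Result: 8

8


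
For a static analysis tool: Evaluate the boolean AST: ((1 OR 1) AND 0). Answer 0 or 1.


Step 1: Evaluate inner node
  1 OR 1 = 1
Step 2: Evaluate root node
  1 AND 0 = 0

0


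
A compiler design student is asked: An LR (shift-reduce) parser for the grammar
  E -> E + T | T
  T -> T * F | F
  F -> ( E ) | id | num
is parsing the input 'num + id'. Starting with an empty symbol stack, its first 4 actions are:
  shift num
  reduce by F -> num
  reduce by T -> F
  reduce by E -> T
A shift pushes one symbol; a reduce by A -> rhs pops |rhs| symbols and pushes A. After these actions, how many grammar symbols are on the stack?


Tracking the symbol stack through each action:
  Action 1: shift 'num' : push -> stack = [num] (size 1)
  Action 2: reduce by F -> num : pop 1, push F -> stack = [F] (size 1)
  Action 3: reduce by T -> F : pop 1, push T -> stack = [T] (size 1)
  Action 4: reduce by E -> T : pop 1, push E -> stack = [E] (size 1)
Final stack size: 1

1


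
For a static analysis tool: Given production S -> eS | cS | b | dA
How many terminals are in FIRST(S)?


Production: S -> eS | cS | b | dA
Examining each alternative for leading terminals:
  S -> eS : first terminal = 'e'
  S -> cS : first terminal = 'c'
  S -> b : first terminal = 'b'
  S -> dA : first terminal = 'd'
FIRST(S) = {b, c, d, e}
Count: 4

4


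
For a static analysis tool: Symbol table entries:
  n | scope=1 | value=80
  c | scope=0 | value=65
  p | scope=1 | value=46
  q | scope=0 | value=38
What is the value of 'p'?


Searching symbol table for 'p':
  n | scope=1 | value=80
  c | scope=0 | value=65
  p | scope=1 | value=46 <- MATCH
  q | scope=0 | value=38
Found 'p' at scope 1 with value 46

46


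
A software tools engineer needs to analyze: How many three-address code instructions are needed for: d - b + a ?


Expression: d - b + a
Generating three-address code (respecting * over +/- precedence):
  Instruction 1: t1 = d - b
  Instruction 2: t2 = t1 + a
Total instructions: 2

2


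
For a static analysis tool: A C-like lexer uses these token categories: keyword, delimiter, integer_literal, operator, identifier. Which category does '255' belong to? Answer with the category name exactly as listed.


Token: '255'
Checking categories:
  identifier: no
  integer_literal: YES
  operator: no
  keyword: no
  delimiter: no
Category: integer_literal

integer_literal


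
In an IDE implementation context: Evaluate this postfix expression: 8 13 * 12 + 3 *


Processing tokens left to right:
Push 8, Push 13
Pop 8 and 13, compute 8 * 13 = 104, push 104
Push 12
Pop 104 and 12, compute 104 + 12 = 116, push 116
Push 3
Pop 116 and 3, compute 116 * 3 = 348, push 348
Stack result: 348

348


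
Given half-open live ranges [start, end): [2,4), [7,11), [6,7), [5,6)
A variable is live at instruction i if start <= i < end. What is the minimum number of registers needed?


Live ranges:
  Var0: [2, 4)
  Var1: [7, 11)
  Var2: [6, 7)
  Var3: [5, 6)
Sweep-line events (position, delta, active):
  pos=2 start -> active=1
  pos=4 end -> active=0
  pos=5 start -> active=1
  pos=6 end -> active=0
  pos=6 start -> active=1
  pos=7 end -> active=0
  pos=7 start -> active=1
  pos=11 end -> active=0
Maximum simultaneous active: 1
Minimum registers needed: 1

1


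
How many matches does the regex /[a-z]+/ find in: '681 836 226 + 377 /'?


Pattern: /[a-z]+/ (identifiers)
Input: '681 836 226 + 377 /'
Scanning for matches:
Total matches: 0

0


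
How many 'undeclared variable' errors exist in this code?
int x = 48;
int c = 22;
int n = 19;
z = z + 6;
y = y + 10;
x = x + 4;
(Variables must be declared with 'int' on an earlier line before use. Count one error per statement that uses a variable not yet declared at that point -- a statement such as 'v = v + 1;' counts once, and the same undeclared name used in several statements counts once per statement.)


Scanning code line by line:
  Line 1: declare 'x' -> declared = ['x']
  Line 2: declare 'c' -> declared = ['c', 'x']
  Line 3: declare 'n' -> declared = ['c', 'n', 'x']
  Line 4: use 'z' -> ERROR (undeclared)
  Line 5: use 'y' -> ERROR (undeclared)
  Line 6: use 'x' -> OK (declared)
Total undeclared variable errors: 2

2


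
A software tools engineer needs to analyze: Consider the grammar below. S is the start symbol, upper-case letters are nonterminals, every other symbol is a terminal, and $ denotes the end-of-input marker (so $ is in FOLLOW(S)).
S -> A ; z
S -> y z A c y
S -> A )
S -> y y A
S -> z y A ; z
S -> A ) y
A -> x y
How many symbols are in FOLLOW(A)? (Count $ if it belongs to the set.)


S is the start symbol and does not occur in any rule body, so FOLLOW(S) = {$}.
Examining every occurrence of A in a rule body:
  S -> A ; z : A is followed by terminal ';' -> add ';'
  S -> y z A c y : A is followed by terminal 'c' -> add 'c'
  S -> A ) : A is followed by terminal ')' -> add ')'
  S -> y y A : A is at the right end -> add FOLLOW(S) = {$}
  S -> z y A ; z : A is followed by terminal ';' -> add ';' (already in the set)
  S -> A ) y : A is followed by terminal ')' -> add ')' (already in the set)
  A -> x y : A does not occur in the body -> contributes nothing
FOLLOW(A) = {), ;, c, $}
Count: 4

4


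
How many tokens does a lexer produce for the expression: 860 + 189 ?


Scanning '860 + 189'
Token 1: '860' -> integer_literal
Token 2: '+' -> operator
Token 3: '189' -> integer_literal
Total tokens: 3

3


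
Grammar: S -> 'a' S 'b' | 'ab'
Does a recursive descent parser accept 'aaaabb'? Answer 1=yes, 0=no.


Grammar accepts strings of the form a^n b^n (n >= 1)
Word: 'aaaabb'
Counting: 4 a's and 2 b's
Check: 4 == 2? No
Mismatch: a-count != b-count
Rejected

0
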